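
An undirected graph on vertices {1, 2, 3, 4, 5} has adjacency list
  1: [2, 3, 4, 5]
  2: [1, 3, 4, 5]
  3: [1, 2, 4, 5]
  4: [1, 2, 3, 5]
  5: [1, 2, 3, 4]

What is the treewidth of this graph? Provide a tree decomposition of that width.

With just one bag of size 5, the width is 5 − 1 = 4, so tw(G) ≤ 4. On the other hand G contains the 5-clique {1, 2, 3, 4, 5}. A clique must lie in a single bag of any decomposition, so no decomposition can have width below 4. The upper and lower bounds meet at 4, so that is the treewidth.

Treewidth 4.
One such decomposition:
Bags: B1 = {1, 2, 3, 4, 5}
Tree: (single bag)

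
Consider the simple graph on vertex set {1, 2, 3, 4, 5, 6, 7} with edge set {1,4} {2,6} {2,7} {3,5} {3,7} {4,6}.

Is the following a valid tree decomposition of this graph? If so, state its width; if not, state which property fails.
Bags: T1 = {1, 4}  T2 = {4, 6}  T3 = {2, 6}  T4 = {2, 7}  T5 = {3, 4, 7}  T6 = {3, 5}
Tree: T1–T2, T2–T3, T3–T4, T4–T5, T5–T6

No — bags containing vertex 4 are not connected in the tree.

A tree decomposition must satisfy three properties: every vertex lies in some bag; for every edge, both endpoints lie together in some bag; and for every vertex, the bags containing it form a connected subtree. Here bags containing vertex 4 are not connected in the tree, so the decomposition is invalid.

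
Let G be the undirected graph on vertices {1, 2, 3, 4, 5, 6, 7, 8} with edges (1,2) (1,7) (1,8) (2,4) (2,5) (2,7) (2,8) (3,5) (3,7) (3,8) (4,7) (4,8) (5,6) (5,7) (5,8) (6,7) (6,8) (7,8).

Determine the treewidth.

3

A width-3 tree decomposition is:
Bags: B1 = {1, 2, 7, 8}  B2 = {2, 5, 7, 8}  B3 = {2, 4, 7, 8}  B4 = {5, 6, 7, 8}  B5 = {3, 5, 7, 8}
Tree: B1–B2, B2–B3, B2–B4, B2–B5
Every bag has size at most 4, so the width is 4 − 1 = 3 and tw(G) ≤ 3. Conversely, {1, 2, 7, 8} is a clique of size 4, and the vertices of any clique must share a bag in every tree decomposition; so some bag has ≥ 4 vertices and tw(G) ≥ 3. Therefore the treewidth is 3.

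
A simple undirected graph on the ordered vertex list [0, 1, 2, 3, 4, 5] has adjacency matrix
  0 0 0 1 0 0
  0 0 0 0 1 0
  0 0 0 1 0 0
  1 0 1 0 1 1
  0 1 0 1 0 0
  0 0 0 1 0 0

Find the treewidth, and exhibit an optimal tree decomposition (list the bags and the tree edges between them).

Every bag has size at most 2, so the width is 2 − 1 = 1 and tw(G) ≤ 1. Any graph with an edge has treewidth ≥ 1, and G has the edge 3–4. Combining the bounds, tw(G) = 1.

Treewidth 1.
One such decomposition:
Bags: B1 = {3, 4}  B2 = {3, 5}  B3 = {2, 3}  B4 = {1, 4}  B5 = {0, 3}
Tree: B1–B2, B2–B3, B1–B4, B2–B5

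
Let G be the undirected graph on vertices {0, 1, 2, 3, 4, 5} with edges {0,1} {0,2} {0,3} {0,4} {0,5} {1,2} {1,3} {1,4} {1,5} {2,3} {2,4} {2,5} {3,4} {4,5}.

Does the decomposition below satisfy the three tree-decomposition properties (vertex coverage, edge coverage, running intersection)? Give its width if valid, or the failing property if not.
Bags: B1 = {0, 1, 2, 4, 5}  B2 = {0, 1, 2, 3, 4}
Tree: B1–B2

Yes; width 4.

Checking the three conditions: (i) the bags cover all of {0, 1, 2, 3, 4, 5}; (ii) for each edge, some bag contains both endpoints; (iii) the bags containing any fixed vertex form a subtree. All hold, so the decomposition is valid with width 5 − 1 = 4.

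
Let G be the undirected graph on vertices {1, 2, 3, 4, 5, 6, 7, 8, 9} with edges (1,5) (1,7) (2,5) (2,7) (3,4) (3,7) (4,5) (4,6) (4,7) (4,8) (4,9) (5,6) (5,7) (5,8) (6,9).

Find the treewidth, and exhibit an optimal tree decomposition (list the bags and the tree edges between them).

Each bag holds 3 vertices, so the decomposition has width 2, which upper-bounds the treewidth. On the other hand G contains the 3-clique {1, 5, 7}. A clique must lie in a single bag of any decomposition, so no decomposition can have width below 2. Therefore the treewidth is 2.

Treewidth 2.
Bags: B1 = {2, 5, 7}  B2 = {4, 5, 7}  B3 = {4, 5, 6}  B4 = {1, 5, 7}  B5 = {4, 5, 8}  B6 = {4, 6, 9}  B7 = {3, 4, 7}
Tree: B1–B2, B2–B3, B1–B4, B3–B5, B3–B6, B2–B7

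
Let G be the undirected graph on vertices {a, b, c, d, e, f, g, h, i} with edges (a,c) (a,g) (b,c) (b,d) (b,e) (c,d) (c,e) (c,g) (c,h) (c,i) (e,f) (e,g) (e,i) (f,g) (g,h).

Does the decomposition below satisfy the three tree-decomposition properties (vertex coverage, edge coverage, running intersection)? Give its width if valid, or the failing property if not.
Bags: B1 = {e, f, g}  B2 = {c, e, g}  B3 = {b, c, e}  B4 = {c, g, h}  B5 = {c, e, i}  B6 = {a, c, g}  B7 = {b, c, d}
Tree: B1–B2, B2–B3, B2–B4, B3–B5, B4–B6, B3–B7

Checking the three conditions: (i) the bags cover all of {a, b, c, d, e, f, g, h, i}; (ii) for each edge, some bag contains both endpoints; (iii) the bags containing any fixed vertex form a subtree. All hold, so the decomposition is valid with width 3 − 1 = 2.

Yes; width 2.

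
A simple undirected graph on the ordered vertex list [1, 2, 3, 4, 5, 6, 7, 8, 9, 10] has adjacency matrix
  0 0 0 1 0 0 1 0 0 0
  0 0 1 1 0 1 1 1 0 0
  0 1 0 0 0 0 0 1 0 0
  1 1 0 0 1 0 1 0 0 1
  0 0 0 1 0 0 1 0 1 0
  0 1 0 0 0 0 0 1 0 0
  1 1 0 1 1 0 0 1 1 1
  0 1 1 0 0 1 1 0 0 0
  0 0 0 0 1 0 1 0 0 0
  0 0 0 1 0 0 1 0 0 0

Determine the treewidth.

2

A width-2 tree decomposition is:
Bags: B1 = {2, 7, 8}  B2 = {2, 4, 7}  B3 = {1, 4, 7}  B4 = {4, 5, 7}  B5 = {4, 7, 10}  B6 = {2, 3, 8}  B7 = {2, 6, 8}  B8 = {5, 7, 9}
Tree: B1–B2, B2–B3, B3–B4, B2–B5, B1–B6, B6–B7, B4–B8
Each bag holds 3 vertices, so the decomposition has width 2, which upper-bounds the treewidth. For the lower bound, the 3 vertices {2, 3, 8} are pairwise adjacent, and any tree decomposition puts a clique entirely inside one bag — forcing width ≥ 2. Hence tw(G) = 2 exactly.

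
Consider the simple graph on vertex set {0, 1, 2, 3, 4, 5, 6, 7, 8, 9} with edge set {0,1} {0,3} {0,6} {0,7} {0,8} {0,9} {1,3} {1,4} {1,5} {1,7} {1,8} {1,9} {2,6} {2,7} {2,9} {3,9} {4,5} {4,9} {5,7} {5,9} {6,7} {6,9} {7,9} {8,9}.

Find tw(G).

3

A width-3 tree decomposition is:
Bags: B1 = {0, 1, 3, 9}  B2 = {0, 1, 7, 9}  B3 = {1, 5, 7, 9}  B4 = {0, 1, 8, 9}  B5 = {0, 6, 7, 9}  B6 = {1, 4, 5, 9}  B7 = {2, 6, 7, 9}
Tree: B1–B2, B2–B3, B1–B4, B2–B5, B3–B6, B5–B7
Every bag has size at most 4, so the width is 4 − 1 = 3 and tw(G) ≤ 3. For the lower bound, the 4 vertices {0, 1, 8, 9} are pairwise adjacent, and any tree decomposition puts a clique entirely inside one bag — forcing width ≥ 3. Combining the bounds, tw(G) = 3.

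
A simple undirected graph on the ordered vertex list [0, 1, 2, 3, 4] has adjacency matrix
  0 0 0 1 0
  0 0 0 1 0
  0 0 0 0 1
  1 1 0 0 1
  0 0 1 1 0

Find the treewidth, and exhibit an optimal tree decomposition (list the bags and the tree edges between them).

Treewidth 1.
Bags: B1 = {1, 3}  B2 = {3, 4}  B3 = {2, 4}  B4 = {0, 3}
Tree: B1–B2, B2–B3, B1–B4

Every bag has size at most 2, so the width is 2 − 1 = 1 and tw(G) ≤ 1. Since G has at least one edge (e.g. 1–3), it is not an edgeless graph, so tw(G) ≥ 1. Hence tw(G) = 1 exactly.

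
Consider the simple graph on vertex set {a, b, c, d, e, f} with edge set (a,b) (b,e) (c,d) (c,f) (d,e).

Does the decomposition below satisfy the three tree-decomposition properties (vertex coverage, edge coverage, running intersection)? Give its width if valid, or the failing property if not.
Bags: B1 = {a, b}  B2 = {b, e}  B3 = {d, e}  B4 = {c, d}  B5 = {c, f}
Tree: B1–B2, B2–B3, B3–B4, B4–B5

Yes; width 1.

Every vertex of G appears in some bag (union = {a, b, c, d, e, f}); every edge is covered by a bag; and for each vertex v the set of bags containing v is connected in the bag tree. The decomposition is therefore valid. The largest bag has 2 vertices, so the width is 1.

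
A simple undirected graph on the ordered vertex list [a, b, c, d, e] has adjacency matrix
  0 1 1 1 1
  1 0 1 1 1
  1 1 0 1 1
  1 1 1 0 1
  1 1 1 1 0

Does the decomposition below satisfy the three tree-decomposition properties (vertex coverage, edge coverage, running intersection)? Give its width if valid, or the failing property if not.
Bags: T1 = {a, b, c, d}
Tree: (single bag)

No — vertex e appears in no bag.

A tree decomposition must satisfy three properties: every vertex lies in some bag; for every edge, both endpoints lie together in some bag; and for every vertex, the bags containing it form a connected subtree. Here vertex e appears in no bag, so the decomposition is invalid.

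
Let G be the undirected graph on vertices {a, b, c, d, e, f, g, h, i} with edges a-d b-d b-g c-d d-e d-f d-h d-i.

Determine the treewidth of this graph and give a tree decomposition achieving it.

Treewidth 1.
Bags: B1 = {a, d}  B2 = {d, i}  B3 = {c, d}  B4 = {d, f}  B5 = {b, d}  B6 = {d, h}  B7 = {d, e}  B8 = {b, g}
Tree: B1–B2, B1–B3, B3–B4, B3–B5, B4–B6, B4–B7, B5–B8

Every bag has size at most 2, so the width is 2 − 1 = 1 and tw(G) ≤ 1. G has an edge, so its treewidth is at least 1. Therefore the treewidth is 1.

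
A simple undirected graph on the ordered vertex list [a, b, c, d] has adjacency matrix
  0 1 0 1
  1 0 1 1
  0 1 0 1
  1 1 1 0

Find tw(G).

2

A width-2 tree decomposition is:
Bags: B1 = {a, b, d}  B2 = {b, c, d}
Tree: B1–B2
Each bag holds 3 vertices, so the decomposition has width 2, which upper-bounds the treewidth. On the other hand G contains the 3-clique {b, c, d}. A clique must lie in a single bag of any decomposition, so no decomposition can have width below 2. Therefore the treewidth is 2.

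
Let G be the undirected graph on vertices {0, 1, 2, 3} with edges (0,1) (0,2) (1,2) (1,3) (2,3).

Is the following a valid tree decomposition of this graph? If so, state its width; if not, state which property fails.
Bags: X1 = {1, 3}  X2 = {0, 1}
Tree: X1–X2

A tree decomposition must satisfy three properties: every vertex lies in some bag; for every edge, both endpoints lie together in some bag; and for every vertex, the bags containing it form a connected subtree. Here vertex 2 appears in no bag, so the decomposition is invalid.

No — vertex 2 appears in no bag.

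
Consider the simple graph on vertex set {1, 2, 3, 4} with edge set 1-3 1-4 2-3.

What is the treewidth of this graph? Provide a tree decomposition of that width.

The largest bag has 2 vertices, giving width 1; this decomposition certifies tw(G) ≤ 1. G has an edge, so its treewidth is at least 1. Hence tw(G) = 1 exactly.

Treewidth 1.
Bags: B1 = {1, 4}  B2 = {1, 3}  B3 = {2, 3}
Tree: B1–B2, B2–B3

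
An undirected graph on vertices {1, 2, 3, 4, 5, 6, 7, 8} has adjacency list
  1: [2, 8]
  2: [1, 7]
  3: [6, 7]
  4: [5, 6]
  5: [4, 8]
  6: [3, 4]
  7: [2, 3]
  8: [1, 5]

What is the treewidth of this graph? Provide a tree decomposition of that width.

Treewidth 2.
One such decomposition:
Bags: B1 = {4, 5, 6}  B2 = {5, 6, 8}  B3 = {1, 6, 8}  B4 = {1, 2, 6}  B5 = {2, 6, 7}  B6 = {3, 6, 7}
Tree: B1–B2, B2–B3, B3–B4, B4–B5, B5–B6

Every bag has size at most 3, so the width is 3 − 1 = 2 and tw(G) ≤ 2. The edges 6–4–5–8–1–2–7–3–6 form a cycle, so G is not a tree and its treewidth is at least 2. Combining the bounds, tw(G) = 2.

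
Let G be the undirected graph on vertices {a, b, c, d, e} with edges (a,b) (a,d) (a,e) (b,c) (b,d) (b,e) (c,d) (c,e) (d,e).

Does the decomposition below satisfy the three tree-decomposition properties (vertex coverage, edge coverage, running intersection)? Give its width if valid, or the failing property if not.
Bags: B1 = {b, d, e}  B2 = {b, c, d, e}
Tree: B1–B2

A tree decomposition must satisfy three properties: every vertex lies in some bag; for every edge, both endpoints lie together in some bag; and for every vertex, the bags containing it form a connected subtree. Here vertex a appears in no bag, so the decomposition is invalid.

No — vertex a appears in no bag.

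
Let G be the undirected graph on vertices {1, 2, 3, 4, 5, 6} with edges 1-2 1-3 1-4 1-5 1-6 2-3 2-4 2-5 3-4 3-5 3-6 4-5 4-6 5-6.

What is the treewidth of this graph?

4

A width-4 tree decomposition is:
Bags: B1 = {1, 3, 4, 5, 6}  B2 = {1, 2, 3, 4, 5}
Tree: B1–B2
Every bag has size at most 5, so the width is 5 − 1 = 4 and tw(G) ≤ 4. For the lower bound, the 5 vertices {1, 2, 3, 4, 5} are pairwise adjacent, and any tree decomposition puts a clique entirely inside one bag — forcing width ≥ 4. Combining the bounds, tw(G) = 4.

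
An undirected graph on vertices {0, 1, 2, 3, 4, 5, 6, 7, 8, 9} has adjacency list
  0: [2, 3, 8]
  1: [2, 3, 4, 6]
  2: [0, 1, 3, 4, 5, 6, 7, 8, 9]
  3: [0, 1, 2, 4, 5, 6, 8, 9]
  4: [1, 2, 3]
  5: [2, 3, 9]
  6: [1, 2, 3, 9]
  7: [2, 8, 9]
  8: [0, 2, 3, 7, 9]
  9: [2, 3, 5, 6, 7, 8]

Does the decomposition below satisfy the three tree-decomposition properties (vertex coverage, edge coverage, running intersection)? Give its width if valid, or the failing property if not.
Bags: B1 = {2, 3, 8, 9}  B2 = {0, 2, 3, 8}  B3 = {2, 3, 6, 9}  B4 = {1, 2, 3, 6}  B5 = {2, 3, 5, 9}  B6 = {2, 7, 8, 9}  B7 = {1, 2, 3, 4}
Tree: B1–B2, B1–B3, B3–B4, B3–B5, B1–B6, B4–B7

Checking the three conditions: (i) the bags cover all of {0, 1, 2, 3, 4, 5, 6, 7, 8, 9}; (ii) for each edge, some bag contains both endpoints; (iii) the bags containing any fixed vertex form a subtree. All hold, so the decomposition is valid with width 4 − 1 = 3.

Yes; width 3.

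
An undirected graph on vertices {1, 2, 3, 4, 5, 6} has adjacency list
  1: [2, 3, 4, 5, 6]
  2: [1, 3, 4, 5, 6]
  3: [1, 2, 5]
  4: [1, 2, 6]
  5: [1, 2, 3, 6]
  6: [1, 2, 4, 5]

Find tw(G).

A width-3 tree decomposition is:
Bags: B1 = {1, 2, 5, 6}  B2 = {1, 2, 3, 5}  B3 = {1, 2, 4, 6}
Tree: B1–B2, B1–B3
Every bag has size at most 4, so the width is 4 − 1 = 3 and tw(G) ≤ 3. For the lower bound, the 4 vertices {1, 2, 4, 6} are pairwise adjacent, and any tree decomposition puts a clique entirely inside one bag — forcing width ≥ 3. Therefore the treewidth is 3.

3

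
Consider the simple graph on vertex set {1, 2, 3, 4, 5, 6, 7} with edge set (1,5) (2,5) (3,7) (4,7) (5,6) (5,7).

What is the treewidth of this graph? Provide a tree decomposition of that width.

Every bag has size at most 2, so the width is 2 − 1 = 1 and tw(G) ≤ 1. Any graph with an edge has treewidth ≥ 1, and G has the edge 5–7. The upper and lower bounds meet at 1, so that is the treewidth.

Treewidth 1.
Bags: B1 = {5, 7}  B2 = {2, 5}  B3 = {5, 6}  B4 = {4, 7}  B5 = {1, 5}  B6 = {3, 7}
Tree: B1–B2, B2–B3, B1–B4, B3–B5, B1–B6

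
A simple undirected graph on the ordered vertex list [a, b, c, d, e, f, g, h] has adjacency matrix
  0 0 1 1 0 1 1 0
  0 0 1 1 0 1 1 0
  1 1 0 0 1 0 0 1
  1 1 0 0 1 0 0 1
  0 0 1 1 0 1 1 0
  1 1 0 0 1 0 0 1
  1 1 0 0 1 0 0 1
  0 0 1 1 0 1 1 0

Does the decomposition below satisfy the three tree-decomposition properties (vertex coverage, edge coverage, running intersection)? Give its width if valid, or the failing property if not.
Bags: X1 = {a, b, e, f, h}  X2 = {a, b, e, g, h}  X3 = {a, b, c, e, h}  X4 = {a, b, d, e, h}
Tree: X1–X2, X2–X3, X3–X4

Vertex coverage: the bags together contain {a, b, c, d, e, f, g, h}, the full vertex set. Edge coverage: each edge of G has both endpoints in at least one bag. Running intersection: for every vertex, the bags containing it form a connected subtree. All three properties hold, so this is a valid tree decomposition of width max|bag| − 1 = 4, and hence tw(G) ≤ 4.

Yes; width 4.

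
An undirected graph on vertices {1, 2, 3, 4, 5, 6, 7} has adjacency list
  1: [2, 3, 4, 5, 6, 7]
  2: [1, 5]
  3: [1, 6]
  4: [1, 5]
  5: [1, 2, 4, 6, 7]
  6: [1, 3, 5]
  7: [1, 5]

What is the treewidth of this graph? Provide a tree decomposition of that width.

Each bag holds 3 vertices, so the decomposition has width 2, which upper-bounds the treewidth. For the lower bound, the 3 vertices {1, 3, 6} are pairwise adjacent, and any tree decomposition puts a clique entirely inside one bag — forcing width ≥ 2. Hence tw(G) = 2 exactly.

Treewidth 2.
One optimal decomposition is:
Bags: B1 = {1, 5, 6}  B2 = {1, 4, 5}  B3 = {1, 5, 7}  B4 = {1, 3, 6}  B5 = {1, 2, 5}
Tree: B1–B2, B1–B3, B1–B4, B2–B5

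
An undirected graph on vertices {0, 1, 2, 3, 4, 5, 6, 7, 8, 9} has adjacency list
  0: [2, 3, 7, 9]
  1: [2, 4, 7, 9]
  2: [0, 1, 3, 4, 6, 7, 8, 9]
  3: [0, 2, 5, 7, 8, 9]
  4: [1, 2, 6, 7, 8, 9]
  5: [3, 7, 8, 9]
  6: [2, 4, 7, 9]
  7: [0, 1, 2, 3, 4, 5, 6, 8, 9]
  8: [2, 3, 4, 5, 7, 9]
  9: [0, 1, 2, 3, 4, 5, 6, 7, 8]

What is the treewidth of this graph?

A width-4 tree decomposition is:
Bags: B1 = {2, 4, 7, 8, 9}  B2 = {2, 3, 7, 8, 9}  B3 = {0, 2, 3, 7, 9}  B4 = {1, 2, 4, 7, 9}  B5 = {2, 4, 6, 7, 9}  B6 = {3, 5, 7, 8, 9}
Tree: B1–B2, B2–B3, B1–B4, B4–B5, B2–B6
Each bag holds 5 vertices, so the decomposition has width 4, which upper-bounds the treewidth. On the other hand G contains the 5-clique {0, 2, 3, 7, 9}. A clique must lie in a single bag of any decomposition, so no decomposition can have width below 4. Hence tw(G) = 4 exactly.

4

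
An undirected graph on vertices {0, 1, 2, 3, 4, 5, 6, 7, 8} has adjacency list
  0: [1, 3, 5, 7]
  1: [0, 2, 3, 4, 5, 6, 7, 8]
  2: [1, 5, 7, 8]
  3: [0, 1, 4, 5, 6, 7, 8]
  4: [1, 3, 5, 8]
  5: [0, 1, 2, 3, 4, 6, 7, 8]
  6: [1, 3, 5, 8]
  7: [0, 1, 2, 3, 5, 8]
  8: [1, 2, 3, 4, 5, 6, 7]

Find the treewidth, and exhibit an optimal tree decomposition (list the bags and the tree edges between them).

Treewidth 4.
Bags: B1 = {1, 3, 5, 7, 8}  B2 = {1, 2, 5, 7, 8}  B3 = {0, 1, 3, 5, 7}  B4 = {1, 3, 5, 6, 8}  B5 = {1, 3, 4, 5, 8}
Tree: B1–B2, B1–B3, B1–B4, B4–B5

The largest bag has 5 vertices, giving width 4; this decomposition certifies tw(G) ≤ 4. On the other hand G contains the 5-clique {1, 2, 5, 7, 8}. A clique must lie in a single bag of any decomposition, so no decomposition can have width below 4. Hence tw(G) = 4 exactly.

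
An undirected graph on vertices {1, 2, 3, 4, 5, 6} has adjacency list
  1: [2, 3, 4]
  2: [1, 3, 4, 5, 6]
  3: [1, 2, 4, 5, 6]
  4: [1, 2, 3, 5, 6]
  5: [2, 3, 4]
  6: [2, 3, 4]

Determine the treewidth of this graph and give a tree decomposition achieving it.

Each bag holds 4 vertices, so the decomposition has width 3, which upper-bounds the treewidth. Conversely, {1, 2, 3, 4} is a clique of size 4, and the vertices of any clique must share a bag in every tree decomposition; so some bag has ≥ 4 vertices and tw(G) ≥ 3. Hence tw(G) = 3 exactly.

Treewidth 3.
One optimal decomposition is:
Bags: B1 = {2, 3, 4, 6}  B2 = {1, 2, 3, 4}  B3 = {2, 3, 4, 5}
Tree: B1–B2, B2–B3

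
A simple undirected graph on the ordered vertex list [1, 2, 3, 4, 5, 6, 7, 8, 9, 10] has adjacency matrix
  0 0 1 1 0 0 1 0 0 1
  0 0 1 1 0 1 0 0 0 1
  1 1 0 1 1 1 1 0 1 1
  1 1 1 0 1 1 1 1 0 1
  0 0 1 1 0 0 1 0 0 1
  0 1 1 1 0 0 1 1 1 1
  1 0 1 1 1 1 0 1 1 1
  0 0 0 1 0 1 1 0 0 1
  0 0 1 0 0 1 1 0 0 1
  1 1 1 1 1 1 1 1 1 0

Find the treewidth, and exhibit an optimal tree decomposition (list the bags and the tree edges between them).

Treewidth 4.
Bags: B1 = {3, 4, 5, 7, 10}  B2 = {3, 4, 6, 7, 10}  B3 = {2, 3, 4, 6, 10}  B4 = {1, 3, 4, 7, 10}  B5 = {4, 6, 7, 8, 10}  B6 = {3, 6, 7, 9, 10}
Tree: B1–B2, B2–B3, B2–B4, B2–B5, B2–B6

The largest bag has 5 vertices, giving width 4; this decomposition certifies tw(G) ≤ 4. For the lower bound, the 5 vertices {4, 6, 7, 8, 10} are pairwise adjacent, and any tree decomposition puts a clique entirely inside one bag — forcing width ≥ 4. Therefore the treewidth is 4.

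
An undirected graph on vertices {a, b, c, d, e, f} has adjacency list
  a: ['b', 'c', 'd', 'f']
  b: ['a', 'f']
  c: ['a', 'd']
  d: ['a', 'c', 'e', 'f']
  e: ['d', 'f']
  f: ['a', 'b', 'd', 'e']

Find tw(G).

A width-2 tree decomposition is:
Bags: B1 = {a, b, f}  B2 = {a, d, f}  B3 = {a, c, d}  B4 = {d, e, f}
Tree: B1–B2, B2–B3, B2–B4
The largest bag has 3 vertices, giving width 2; this decomposition certifies tw(G) ≤ 2. For the lower bound, the 3 vertices {d, e, f} are pairwise adjacent, and any tree decomposition puts a clique entirely inside one bag — forcing width ≥ 2. Therefore the treewidth is 2.

2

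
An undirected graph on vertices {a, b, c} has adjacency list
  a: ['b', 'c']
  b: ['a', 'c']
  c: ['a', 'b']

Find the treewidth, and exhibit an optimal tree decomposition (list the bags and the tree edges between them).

Treewidth 2.
Bags: B1 = {a, b, c}
Tree: (single bag)

A single bag containing all 3 vertices is trivially a valid decomposition of width 2. Conversely, {a, b, c} is a clique of size 3, and the vertices of any clique must share a bag in every tree decomposition; so some bag has ≥ 3 vertices and tw(G) ≥ 2. The upper and lower bounds meet at 2, so that is the treewidth.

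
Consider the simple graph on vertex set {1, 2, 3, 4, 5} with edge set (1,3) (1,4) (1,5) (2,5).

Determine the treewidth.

A width-1 tree decomposition is:
Bags: B1 = {1, 4}  B2 = {1, 5}  B3 = {1, 3}  B4 = {2, 5}
Tree: B1–B2, B2–B3, B2–B4
The largest bag has 2 vertices, giving width 1; this decomposition certifies tw(G) ≤ 1. Any graph with an edge has treewidth ≥ 1, and G has the edge 1–4. Combining the bounds, tw(G) = 1.

1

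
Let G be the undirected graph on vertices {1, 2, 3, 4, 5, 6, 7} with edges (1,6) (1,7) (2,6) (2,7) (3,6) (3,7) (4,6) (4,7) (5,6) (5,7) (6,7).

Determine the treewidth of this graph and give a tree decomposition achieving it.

The largest bag has 3 vertices, giving width 2; this decomposition certifies tw(G) ≤ 2. Conversely, {1, 6, 7} is a clique of size 3, and the vertices of any clique must share a bag in every tree decomposition; so some bag has ≥ 3 vertices and tw(G) ≥ 2. The upper and lower bounds meet at 2, so that is the treewidth.

Treewidth 2.
Bags: B1 = {2, 6, 7}  B2 = {3, 6, 7}  B3 = {5, 6, 7}  B4 = {4, 6, 7}  B5 = {1, 6, 7}
Tree: B1–B2, B2–B3, B3–B4, B2–B5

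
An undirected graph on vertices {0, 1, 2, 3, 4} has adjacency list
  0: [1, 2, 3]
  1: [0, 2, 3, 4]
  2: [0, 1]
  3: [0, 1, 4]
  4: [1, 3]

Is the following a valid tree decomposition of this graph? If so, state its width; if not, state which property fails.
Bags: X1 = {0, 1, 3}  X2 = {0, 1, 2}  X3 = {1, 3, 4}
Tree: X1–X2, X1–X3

Vertex coverage: the bags together contain {0, 1, 2, 3, 4}, the full vertex set. Edge coverage: each edge of G has both endpoints in at least one bag. Running intersection: for every vertex, the bags containing it form a connected subtree. All three properties hold, so this is a valid tree decomposition of width max|bag| − 1 = 2, and hence tw(G) ≤ 2.

Yes; width 2.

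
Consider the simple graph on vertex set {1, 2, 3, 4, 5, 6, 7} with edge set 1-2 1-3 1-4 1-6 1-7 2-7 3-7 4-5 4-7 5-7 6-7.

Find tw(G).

A width-2 tree decomposition is:
Bags: B1 = {4, 5, 7}  B2 = {1, 4, 7}  B3 = {1, 2, 7}  B4 = {1, 3, 7}  B5 = {1, 6, 7}
Tree: B1–B2, B2–B3, B2–B4, B4–B5
The largest bag has 3 vertices, giving width 2; this decomposition certifies tw(G) ≤ 2. For the lower bound, the 3 vertices {1, 2, 7} are pairwise adjacent, and any tree decomposition puts a clique entirely inside one bag — forcing width ≥ 2. The upper and lower bounds meet at 2, so that is the treewidth.

2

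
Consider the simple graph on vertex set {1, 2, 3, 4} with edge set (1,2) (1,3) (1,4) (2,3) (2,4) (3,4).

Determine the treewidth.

3

A width-3 tree decomposition is:
Bags: B1 = {1, 2, 3, 4}
Tree: (single bag)
A single bag containing all 4 vertices is trivially a valid decomposition of width 3. On the other hand G contains the 4-clique {1, 2, 3, 4}. A clique must lie in a single bag of any decomposition, so no decomposition can have width below 3. The upper and lower bounds meet at 3, so that is the treewidth.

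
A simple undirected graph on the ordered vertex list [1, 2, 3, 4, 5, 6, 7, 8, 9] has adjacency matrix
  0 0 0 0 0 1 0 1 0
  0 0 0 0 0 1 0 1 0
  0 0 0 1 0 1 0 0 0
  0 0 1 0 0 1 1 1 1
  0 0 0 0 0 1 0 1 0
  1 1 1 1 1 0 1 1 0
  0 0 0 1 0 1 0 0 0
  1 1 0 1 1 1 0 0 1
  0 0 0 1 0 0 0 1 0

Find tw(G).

A width-2 tree decomposition is:
Bags: B1 = {1, 6, 8}  B2 = {4, 6, 8}  B3 = {4, 6, 7}  B4 = {4, 8, 9}  B5 = {2, 6, 8}  B6 = {3, 4, 6}  B7 = {5, 6, 8}
Tree: B1–B2, B2–B3, B2–B4, B2–B5, B3–B6, B1–B7
The largest bag has 3 vertices, giving width 2; this decomposition certifies tw(G) ≤ 2. Conversely, {4, 8, 9} is a clique of size 3, and the vertices of any clique must share a bag in every tree decomposition; so some bag has ≥ 3 vertices and tw(G) ≥ 2. Therefore the treewidth is 2.

2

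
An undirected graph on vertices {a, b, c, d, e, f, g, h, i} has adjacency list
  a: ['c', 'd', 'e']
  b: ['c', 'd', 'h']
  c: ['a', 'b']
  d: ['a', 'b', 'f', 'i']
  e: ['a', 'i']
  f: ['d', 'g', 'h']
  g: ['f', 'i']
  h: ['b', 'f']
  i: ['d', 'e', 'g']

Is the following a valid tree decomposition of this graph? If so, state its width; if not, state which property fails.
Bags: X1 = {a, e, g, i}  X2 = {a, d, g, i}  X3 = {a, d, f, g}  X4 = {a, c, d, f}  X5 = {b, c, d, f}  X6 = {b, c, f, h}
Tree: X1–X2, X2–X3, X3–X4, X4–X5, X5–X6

Checking the three conditions: (i) the bags cover all of {a, b, c, d, e, f, g, h, i}; (ii) for each edge, some bag contains both endpoints; (iii) the bags containing any fixed vertex form a subtree. All hold, so the decomposition is valid with width 4 − 1 = 3.

Yes; width 3.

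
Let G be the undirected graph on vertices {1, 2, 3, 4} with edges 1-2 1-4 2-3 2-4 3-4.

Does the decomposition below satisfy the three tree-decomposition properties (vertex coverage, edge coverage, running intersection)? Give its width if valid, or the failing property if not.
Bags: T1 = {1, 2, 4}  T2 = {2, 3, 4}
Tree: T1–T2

Yes; width 2.

Checking the three conditions: (i) the bags cover all of {1, 2, 3, 4}; (ii) for each edge, some bag contains both endpoints; (iii) the bags containing any fixed vertex form a subtree. All hold, so the decomposition is valid with width 3 − 1 = 2.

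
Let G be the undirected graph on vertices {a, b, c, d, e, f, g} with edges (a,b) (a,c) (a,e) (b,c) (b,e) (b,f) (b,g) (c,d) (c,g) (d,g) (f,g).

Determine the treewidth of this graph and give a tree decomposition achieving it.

Treewidth 2.
One optimal decomposition is:
Bags: B1 = {c, d, g}  B2 = {b, c, g}  B3 = {b, f, g}  B4 = {a, b, c}  B5 = {a, b, e}
Tree: B1–B2, B2–B3, B2–B4, B4–B5

The largest bag has 3 vertices, giving width 2; this decomposition certifies tw(G) ≤ 2. Conversely, {c, d, g} is a clique of size 3, and the vertices of any clique must share a bag in every tree decomposition; so some bag has ≥ 3 vertices and tw(G) ≥ 2. The upper and lower bounds meet at 2, so that is the treewidth.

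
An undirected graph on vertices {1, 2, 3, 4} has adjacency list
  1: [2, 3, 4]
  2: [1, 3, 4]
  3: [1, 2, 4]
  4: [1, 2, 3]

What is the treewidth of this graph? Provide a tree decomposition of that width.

With just one bag of size 4, the width is 4 − 1 = 3, so tw(G) ≤ 3. For the lower bound, the 4 vertices {1, 2, 3, 4} are pairwise adjacent, and any tree decomposition puts a clique entirely inside one bag — forcing width ≥ 3. The upper and lower bounds meet at 3, so that is the treewidth.

Treewidth 3.
Bags: B1 = {1, 2, 3, 4}
Tree: (single bag)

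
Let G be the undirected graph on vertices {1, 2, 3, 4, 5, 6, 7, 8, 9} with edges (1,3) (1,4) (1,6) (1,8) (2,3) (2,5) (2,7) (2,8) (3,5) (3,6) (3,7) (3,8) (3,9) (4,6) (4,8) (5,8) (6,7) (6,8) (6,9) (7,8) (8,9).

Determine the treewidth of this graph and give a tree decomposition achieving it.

Each bag holds 4 vertices, so the decomposition has width 3, which upper-bounds the treewidth. For the lower bound, the 4 vertices {2, 3, 5, 8} are pairwise adjacent, and any tree decomposition puts a clique entirely inside one bag — forcing width ≥ 3. Therefore the treewidth is 3.

Treewidth 3.
One such decomposition:
Bags: B1 = {2, 3, 7, 8}  B2 = {3, 6, 7, 8}  B3 = {1, 3, 6, 8}  B4 = {3, 6, 8, 9}  B5 = {2, 3, 5, 8}  B6 = {1, 4, 6, 8}
Tree: B1–B2, B2–B3, B3–B4, B1–B5, B3–B6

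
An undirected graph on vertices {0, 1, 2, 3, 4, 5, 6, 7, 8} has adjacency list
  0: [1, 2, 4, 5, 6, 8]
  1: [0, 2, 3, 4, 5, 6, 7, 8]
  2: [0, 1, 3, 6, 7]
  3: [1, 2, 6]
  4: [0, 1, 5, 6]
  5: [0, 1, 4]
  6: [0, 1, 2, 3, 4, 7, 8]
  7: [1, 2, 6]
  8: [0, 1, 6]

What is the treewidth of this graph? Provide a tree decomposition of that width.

Treewidth 3.
One such decomposition:
Bags: B1 = {0, 1, 6, 8}  B2 = {0, 1, 2, 6}  B3 = {1, 2, 6, 7}  B4 = {1, 2, 3, 6}  B5 = {0, 1, 4, 6}  B6 = {0, 1, 4, 5}
Tree: B1–B2, B2–B3, B2–B4, B1–B5, B5–B6

Every bag has size at most 4, so the width is 4 − 1 = 3 and tw(G) ≤ 3. On the other hand G contains the 4-clique {0, 1, 4, 5}. A clique must lie in a single bag of any decomposition, so no decomposition can have width below 3. The upper and lower bounds meet at 3, so that is the treewidth.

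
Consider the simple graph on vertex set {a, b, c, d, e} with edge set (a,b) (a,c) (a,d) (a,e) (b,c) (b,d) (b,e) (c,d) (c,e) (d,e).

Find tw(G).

A width-4 tree decomposition is:
Bags: B1 = {a, b, c, d, e}
Tree: (single bag)
A single bag containing all 5 vertices is trivially a valid decomposition of width 4. For the lower bound, the 5 vertices {a, b, c, d, e} are pairwise adjacent, and any tree decomposition puts a clique entirely inside one bag — forcing width ≥ 4. Hence tw(G) = 4 exactly.

4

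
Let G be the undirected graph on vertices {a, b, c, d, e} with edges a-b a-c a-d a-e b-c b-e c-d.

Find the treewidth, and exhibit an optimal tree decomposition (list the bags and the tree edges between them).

Treewidth 2.
One optimal decomposition is:
Bags: B1 = {a, b, c}  B2 = {a, c, d}  B3 = {a, b, e}
Tree: B1–B2, B1–B3

The largest bag has 3 vertices, giving width 2; this decomposition certifies tw(G) ≤ 2. Conversely, {a, b, e} is a clique of size 3, and the vertices of any clique must share a bag in every tree decomposition; so some bag has ≥ 3 vertices and tw(G) ≥ 2. The upper and lower bounds meet at 2, so that is the treewidth.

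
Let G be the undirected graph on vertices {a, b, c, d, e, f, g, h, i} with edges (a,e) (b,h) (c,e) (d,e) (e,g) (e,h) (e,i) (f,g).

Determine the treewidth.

A width-1 tree decomposition is:
Bags: B1 = {e, g}  B2 = {f, g}  B3 = {e, i}  B4 = {a, e}  B5 = {d, e}  B6 = {e, h}  B7 = {c, e}  B8 = {b, h}
Tree: B1–B2, B1–B3, B1–B4, B1–B5, B3–B6, B3–B7, B6–B8
The largest bag has 2 vertices, giving width 1; this decomposition certifies tw(G) ≤ 1. G has an edge, so its treewidth is at least 1. The upper and lower bounds meet at 1, so that is the treewidth.

1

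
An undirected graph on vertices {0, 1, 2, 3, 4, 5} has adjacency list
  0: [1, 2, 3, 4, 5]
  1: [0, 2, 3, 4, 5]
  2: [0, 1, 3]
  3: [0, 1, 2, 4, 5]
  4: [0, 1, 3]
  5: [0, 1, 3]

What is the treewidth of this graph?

3

A width-3 tree decomposition is:
Bags: B1 = {0, 1, 2, 3}  B2 = {0, 1, 3, 4}  B3 = {0, 1, 3, 5}
Tree: B1–B2, B2–B3
Each bag holds 4 vertices, so the decomposition has width 3, which upper-bounds the treewidth. For the lower bound, the 4 vertices {0, 1, 2, 3} are pairwise adjacent, and any tree decomposition puts a clique entirely inside one bag — forcing width ≥ 3. Hence tw(G) = 3 exactly.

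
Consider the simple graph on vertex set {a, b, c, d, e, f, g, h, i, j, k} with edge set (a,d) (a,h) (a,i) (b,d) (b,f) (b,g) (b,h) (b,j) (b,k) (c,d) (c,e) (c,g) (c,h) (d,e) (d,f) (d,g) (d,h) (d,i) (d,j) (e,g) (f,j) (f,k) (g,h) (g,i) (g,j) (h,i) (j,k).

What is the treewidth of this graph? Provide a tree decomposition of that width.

Treewidth 3.
One optimal decomposition is:
Bags: B1 = {b, d, g, h}  B2 = {b, d, g, j}  B3 = {c, d, g, h}  B4 = {b, d, f, j}  B5 = {c, d, e, g}  B6 = {b, f, j, k}  B7 = {d, g, h, i}  B8 = {a, d, h, i}
Tree: B1–B2, B1–B3, B2–B4, B3–B5, B4–B6, B1–B7, B7–B8

Each bag holds 4 vertices, so the decomposition has width 3, which upper-bounds the treewidth. For the lower bound, the 4 vertices {b, d, g, j} are pairwise adjacent, and any tree decomposition puts a clique entirely inside one bag — forcing width ≥ 3. The upper and lower bounds meet at 3, so that is the treewidth.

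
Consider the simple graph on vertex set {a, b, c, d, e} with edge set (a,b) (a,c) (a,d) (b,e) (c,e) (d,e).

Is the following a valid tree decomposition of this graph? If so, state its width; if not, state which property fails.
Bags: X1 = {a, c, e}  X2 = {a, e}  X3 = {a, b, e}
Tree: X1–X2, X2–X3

A tree decomposition must satisfy three properties: every vertex lies in some bag; for every edge, both endpoints lie together in some bag; and for every vertex, the bags containing it form a connected subtree. Here vertex d appears in no bag, so the decomposition is invalid.

No — vertex d appears in no bag.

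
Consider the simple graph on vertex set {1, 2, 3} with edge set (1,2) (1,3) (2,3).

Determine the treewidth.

2

A width-2 tree decomposition is:
Bags: B1 = {1, 2, 3}
Tree: (single bag)
A single bag containing all 3 vertices is trivially a valid decomposition of width 2. On the other hand G contains the 3-clique {1, 2, 3}. A clique must lie in a single bag of any decomposition, so no decomposition can have width below 2. Hence tw(G) = 2 exactly.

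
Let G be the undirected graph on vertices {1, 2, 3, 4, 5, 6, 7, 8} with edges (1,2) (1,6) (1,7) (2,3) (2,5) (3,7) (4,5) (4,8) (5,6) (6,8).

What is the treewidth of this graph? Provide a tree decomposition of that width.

Treewidth 2.
One optimal decomposition is:
Bags: B1 = {4, 6, 8}  B2 = {4, 5, 6}  B3 = {1, 5, 6}  B4 = {1, 2, 5}  B5 = {1, 2, 7}  B6 = {2, 3, 7}
Tree: B1–B2, B2–B3, B3–B4, B4–B5, B5–B6

The largest bag has 3 vertices, giving width 2; this decomposition certifies tw(G) ≤ 2. Since 8–4–5–6–8 is a cycle in G, G is not acyclic. Forests are exactly the graphs of treewidth ≤ 1, so tw(G) ≥ 2. Combining the bounds, tw(G) = 2.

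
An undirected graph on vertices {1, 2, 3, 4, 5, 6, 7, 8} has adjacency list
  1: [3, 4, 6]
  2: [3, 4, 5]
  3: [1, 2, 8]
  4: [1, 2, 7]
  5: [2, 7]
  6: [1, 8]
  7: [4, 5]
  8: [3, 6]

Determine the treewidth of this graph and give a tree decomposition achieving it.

The largest bag has 3 vertices, giving width 2; this decomposition certifies tw(G) ≤ 2. Since 8–6–1–3–8 is a cycle in G, G is not acyclic. Forests are exactly the graphs of treewidth ≤ 1, so tw(G) ≥ 2. Hence tw(G) = 2 exactly.

Treewidth 2.
One optimal decomposition is:
Bags: B1 = {3, 6, 8}  B2 = {1, 3, 6}  B3 = {1, 2, 3}  B4 = {1, 2, 4}  B5 = {2, 4, 5}  B6 = {4, 5, 7}
Tree: B1–B2, B2–B3, B3–B4, B4–B5, B5–B6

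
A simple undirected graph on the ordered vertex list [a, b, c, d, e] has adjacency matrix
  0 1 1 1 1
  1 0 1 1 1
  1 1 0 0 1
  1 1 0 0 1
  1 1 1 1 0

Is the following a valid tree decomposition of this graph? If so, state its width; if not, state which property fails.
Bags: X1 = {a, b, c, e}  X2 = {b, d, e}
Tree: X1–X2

No — edge (a,d) lies in no bag.

A tree decomposition must satisfy three properties: every vertex lies in some bag; for every edge, both endpoints lie together in some bag; and for every vertex, the bags containing it form a connected subtree. Here edge (a,d) lies in no bag, so the decomposition is invalid.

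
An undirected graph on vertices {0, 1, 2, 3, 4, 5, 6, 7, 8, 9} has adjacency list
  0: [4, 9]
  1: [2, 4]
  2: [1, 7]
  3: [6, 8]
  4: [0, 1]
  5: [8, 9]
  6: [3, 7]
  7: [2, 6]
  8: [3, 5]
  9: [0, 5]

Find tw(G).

2

A width-2 tree decomposition is:
Bags: B1 = {3, 5, 8}  B2 = {3, 5, 9}  B3 = {0, 3, 9}  B4 = {0, 3, 4}  B5 = {1, 3, 4}  B6 = {1, 2, 3}  B7 = {2, 3, 7}  B8 = {3, 6, 7}
Tree: B1–B2, B2–B3, B3–B4, B4–B5, B5–B6, B6–B7, B7–B8
Each bag holds 3 vertices, so the decomposition has width 2, which upper-bounds the treewidth. For the lower bound, G contains the cycle 3–8–5–9–0–4–1–2–7–6–3, so G is not a forest; only forests have treewidth ≤ 1, hence tw(G) ≥ 2. Combining the bounds, tw(G) = 2.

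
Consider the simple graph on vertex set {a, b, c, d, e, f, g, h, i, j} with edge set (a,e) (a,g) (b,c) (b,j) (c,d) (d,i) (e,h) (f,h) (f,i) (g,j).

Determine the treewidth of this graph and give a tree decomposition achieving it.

Every bag has size at most 3, so the width is 3 − 1 = 2 and tw(G) ≤ 2. For the lower bound, G contains the cycle d–i–f–h–e–a–g–j–b–c–d, so G is not a forest; only forests have treewidth ≤ 1, hence tw(G) ≥ 2. Therefore the treewidth is 2.

Treewidth 2.
Bags: B1 = {d, f, i}  B2 = {d, f, h}  B3 = {d, e, h}  B4 = {a, d, e}  B5 = {a, d, g}  B6 = {d, g, j}  B7 = {b, d, j}  B8 = {b, c, d}
Tree: B1–B2, B2–B3, B3–B4, B4–B5, B5–B6, B6–B7, B7–B8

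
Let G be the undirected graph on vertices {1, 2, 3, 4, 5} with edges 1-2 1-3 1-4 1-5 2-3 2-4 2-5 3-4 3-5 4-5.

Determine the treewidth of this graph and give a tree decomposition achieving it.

A single bag containing all 5 vertices is trivially a valid decomposition of width 4. On the other hand G contains the 5-clique {1, 2, 3, 4, 5}. A clique must lie in a single bag of any decomposition, so no decomposition can have width below 4. Therefore the treewidth is 4.

Treewidth 4.
One such decomposition:
Bags: B1 = {1, 2, 3, 4, 5}
Tree: (single bag)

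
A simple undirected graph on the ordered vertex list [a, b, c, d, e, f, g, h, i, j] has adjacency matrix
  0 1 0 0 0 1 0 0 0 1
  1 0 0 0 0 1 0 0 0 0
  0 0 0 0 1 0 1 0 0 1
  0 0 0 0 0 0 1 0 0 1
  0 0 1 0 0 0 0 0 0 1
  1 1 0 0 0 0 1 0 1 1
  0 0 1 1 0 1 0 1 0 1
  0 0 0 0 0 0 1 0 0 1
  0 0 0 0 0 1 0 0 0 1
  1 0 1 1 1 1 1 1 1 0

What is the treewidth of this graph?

2

A width-2 tree decomposition is:
Bags: B1 = {d, g, j}  B2 = {c, g, j}  B3 = {f, g, j}  B4 = {a, f, j}  B5 = {c, e, j}  B6 = {f, i, j}  B7 = {g, h, j}  B8 = {a, b, f}
Tree: B1–B2, B2–B3, B3–B4, B2–B5, B3–B6, B2–B7, B4–B8
Each bag holds 3 vertices, so the decomposition has width 2, which upper-bounds the treewidth. Conversely, {d, g, j} is a clique of size 3, and the vertices of any clique must share a bag in every tree decomposition; so some bag has ≥ 3 vertices and tw(G) ≥ 2. Combining the bounds, tw(G) = 2.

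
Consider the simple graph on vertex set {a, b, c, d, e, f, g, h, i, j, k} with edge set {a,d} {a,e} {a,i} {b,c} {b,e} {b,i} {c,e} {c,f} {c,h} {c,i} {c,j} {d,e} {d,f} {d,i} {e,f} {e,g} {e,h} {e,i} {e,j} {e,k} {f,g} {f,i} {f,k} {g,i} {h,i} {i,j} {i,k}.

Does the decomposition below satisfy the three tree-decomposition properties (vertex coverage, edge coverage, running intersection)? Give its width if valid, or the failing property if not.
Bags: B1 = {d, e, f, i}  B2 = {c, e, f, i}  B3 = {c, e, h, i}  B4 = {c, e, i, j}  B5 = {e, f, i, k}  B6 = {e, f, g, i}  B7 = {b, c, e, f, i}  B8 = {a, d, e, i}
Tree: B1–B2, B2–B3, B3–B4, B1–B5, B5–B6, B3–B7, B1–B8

No — bags containing vertex f are not connected in the tree.

A tree decomposition must satisfy three properties: every vertex lies in some bag; for every edge, both endpoints lie together in some bag; and for every vertex, the bags containing it form a connected subtree. Here bags containing vertex f are not connected in the tree, so the decomposition is invalid.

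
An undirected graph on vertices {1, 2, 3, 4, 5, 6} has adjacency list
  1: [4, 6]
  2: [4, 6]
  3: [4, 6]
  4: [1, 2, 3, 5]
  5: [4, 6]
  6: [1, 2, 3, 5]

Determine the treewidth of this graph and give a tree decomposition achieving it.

Treewidth 2.
One optimal decomposition is:
Bags: B1 = {4, 5, 6}  B2 = {2, 4, 6}  B3 = {1, 4, 6}  B4 = {3, 4, 6}
Tree: B1–B2, B2–B3, B3–B4

Every bag has size at most 3, so the width is 3 − 1 = 2 and tw(G) ≤ 2. For the lower bound, G contains the cycle 5–4–2–6–5, so G is not a forest; only forests have treewidth ≤ 1, hence tw(G) ≥ 2. Therefore the treewidth is 2.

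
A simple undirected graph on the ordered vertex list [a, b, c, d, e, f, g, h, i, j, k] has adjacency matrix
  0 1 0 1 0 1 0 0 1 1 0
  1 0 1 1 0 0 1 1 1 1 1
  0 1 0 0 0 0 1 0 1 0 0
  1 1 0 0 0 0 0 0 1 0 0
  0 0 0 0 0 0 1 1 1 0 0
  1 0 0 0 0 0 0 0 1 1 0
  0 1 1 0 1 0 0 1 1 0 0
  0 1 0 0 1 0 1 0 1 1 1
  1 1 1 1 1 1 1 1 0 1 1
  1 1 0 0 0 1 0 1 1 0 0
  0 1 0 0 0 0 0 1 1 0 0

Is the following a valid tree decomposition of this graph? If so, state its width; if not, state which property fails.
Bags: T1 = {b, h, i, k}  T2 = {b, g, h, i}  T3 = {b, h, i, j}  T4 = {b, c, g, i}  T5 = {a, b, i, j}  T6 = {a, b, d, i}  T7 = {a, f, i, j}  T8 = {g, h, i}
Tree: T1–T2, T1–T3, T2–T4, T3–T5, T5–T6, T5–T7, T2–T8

No — vertex e appears in no bag.

A tree decomposition must satisfy three properties: every vertex lies in some bag; for every edge, both endpoints lie together in some bag; and for every vertex, the bags containing it form a connected subtree. Here vertex e appears in no bag, so the decomposition is invalid.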